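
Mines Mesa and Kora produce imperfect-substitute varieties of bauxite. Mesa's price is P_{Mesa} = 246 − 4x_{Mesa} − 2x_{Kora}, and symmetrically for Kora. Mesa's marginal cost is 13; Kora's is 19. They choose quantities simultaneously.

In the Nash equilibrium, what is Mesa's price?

107

Mine Mesa's profit: π = x_{Mesa}(246 − 4x_{Mesa} − 2x_{Kora}) − 13x_{Mesa}.
∂π/∂x_{Mesa} = 233 − 8x_{Mesa} − 2x_{Kora} = 0 ⇒ x_{Mesa} = 29.125 − 0.25x_{Kora}.
Similarly x_{Kora} = 28.375 − 0.25x_{Mesa}.
Substituting the second reaction function into the first: x_{Mesa} = 29.125 − 0.25(28.375 − 0.25x_{Mesa}), which gives 0.9375x_{Mesa} = 705/32 ⇒ x_{Mesa} = 23.5.
Then x_{Kora} = 28.375 − 0.25·23.5 = 22.5.
P_{Mesa} = 246 − 4·23.5 − 2·22.5 = 107.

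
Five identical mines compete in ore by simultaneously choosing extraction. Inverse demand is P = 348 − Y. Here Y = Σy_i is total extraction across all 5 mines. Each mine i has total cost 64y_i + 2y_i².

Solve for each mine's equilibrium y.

A representative mine's profit is π_i = y_i(348 − Y) − 64y_i − 2y_i², with Y = y_i + Σ_{j≠i} y_j.
First-order condition: 284 − 6y_i − Σ_{j≠i} y_j = 0.
In a symmetric equilibrium every mine chooses the same y, so Σ_{j≠i} y_j = 4y. The condition becomes 284 − 10y = 0, giving y = 284/10 = 28.4.

28.4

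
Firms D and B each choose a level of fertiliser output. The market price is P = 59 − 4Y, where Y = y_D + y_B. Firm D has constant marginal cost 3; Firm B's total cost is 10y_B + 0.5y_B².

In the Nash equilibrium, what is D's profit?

121

Firm D's profit: π = y_D(59 − 4(y_D + y_B)) − 3y_D.
∂π/∂y_D = 56 − 8y_D − 4y_B = 0, so y_D = 7 − 0.5y_B.
For B: ∂π/∂y_B = 49 − 9y_B − 4y_D = 0 ⇒ y_B = 49/9 − (4/9)y_D.
Plugging y_B into D's best response: y_D = 7 − 0.5(49/9 − (4/9)y_D) ⇒ (7/9)y_D = 77/18, so y_D = 5.5.
Then y_B = 49/9 − (4/9)·5.5 = 3.
Price P = 59 − 4·8.5 = 25.
D's profit: (25 − 3)·5.5 = 121.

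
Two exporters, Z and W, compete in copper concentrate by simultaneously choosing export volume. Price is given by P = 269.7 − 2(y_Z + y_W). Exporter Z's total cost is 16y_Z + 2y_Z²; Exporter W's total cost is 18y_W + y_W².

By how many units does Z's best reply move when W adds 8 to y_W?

Exporter Z's profit: π = y_Z(269.7 − 2(y_Z + y_W)) − 16y_Z − 2y_Z².
∂π/∂y_Z = 253.7 − 8y_Z − 2y_W = 0, so y_Z = 31.7125 − 0.25y_W.
The reaction-function slope is −0.25, so an 8-unit rise in y_W moves y_Z by −0.25 × 8 = −2. Z's best response falls — the actions are strategic substitutes.

-2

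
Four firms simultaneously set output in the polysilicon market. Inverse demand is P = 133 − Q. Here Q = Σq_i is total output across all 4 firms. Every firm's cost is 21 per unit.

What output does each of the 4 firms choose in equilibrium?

22.4

A representative firm's profit is π_i = q_i(133 − Q) − 21q_i, with Q = q_i + Σ_{j≠i} q_j.
First-order condition: 112 − 2q_i − Σ_{j≠i} q_j = 0.
Imposing symmetry (q_j = q for all j) turns Σ_{j≠i} q_j into 3q, so 112 = 5q and q = 22.4.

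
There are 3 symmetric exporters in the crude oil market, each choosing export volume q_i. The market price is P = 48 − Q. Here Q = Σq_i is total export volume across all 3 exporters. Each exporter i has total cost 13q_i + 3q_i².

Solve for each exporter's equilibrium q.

A representative exporter's profit is π_i = q_i(48 − Q) − 13q_i − 3q_i², with Q = q_i + Σ_{j≠i} q_j.
First-order condition: 35 − 8q_i − Σ_{j≠i} q_j = 0.
With identical exporters, set every q_j = q: then 35 − 8q − 2q = 0, i.e. q = 35/10 = 3.5.

3.5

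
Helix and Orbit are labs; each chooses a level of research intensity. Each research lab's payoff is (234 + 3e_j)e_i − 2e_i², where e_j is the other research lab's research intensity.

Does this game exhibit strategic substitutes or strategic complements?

Helix's payoff is (234 + 3e_O)e_H − 2e_H².
∂π/∂e_H = 234 + 3e_O − 4e_H = 0, so e_H = 58.5 + 0.75e_O.
The best-response slope de_H/de_O = 0.75 > 0: the reaction function is upward-sloping, so the choices are strategic complements.

strategic complements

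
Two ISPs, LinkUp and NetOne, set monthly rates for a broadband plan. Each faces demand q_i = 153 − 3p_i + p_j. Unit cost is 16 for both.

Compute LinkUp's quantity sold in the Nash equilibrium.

LinkUp's profit: π = (p_{LinkUp} − 16)(153 − 3p_{LinkUp} + p_{NetOne}).
∂π/∂p_{LinkUp} = 201 − 6p_{LinkUp} + p_{NetOne} = 0 ⇒ p_{LinkUp} = 33.5 + (1/6)p_{NetOne}.
The game is symmetric, so in equilibrium p_{NetOne} = p_{LinkUp}: the reaction function gives (5/6)p_{LinkUp} = 33.5, hence p_{LinkUp} = 40.2.
q_{LinkUp} = 153 − 3·40.2 + 40.2 = 72.6.

72.6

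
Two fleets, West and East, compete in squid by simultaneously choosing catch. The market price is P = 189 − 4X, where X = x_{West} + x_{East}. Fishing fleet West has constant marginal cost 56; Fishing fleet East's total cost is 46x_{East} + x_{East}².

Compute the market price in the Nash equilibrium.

Fishing fleet West's profit: π = x_{West}(189 − 4(x_{West} + x_{East})) − 56x_{West}.
∂π/∂x_{West} = 133 − 8x_{West} − 4x_{East} = 0, so x_{West} = 16.625 − 0.5x_{East}.
For East: ∂π/∂x_{East} = 143 − 10x_{East} − 4x_{West} = 0 ⇒ x_{East} = 14.3 − 0.4x_{West}.
Substituting the second reaction function into the first: x_{West} = 16.625 − 0.5(14.3 − 0.4x_{West}), which gives 0.8x_{West} = 9.475 ⇒ x_{West} = 379/32.
Then x_{East} = 14.3 − 0.4·(379/32) = 9.5625.
Equilibrium price: P = 189 − 4·(685/32) = 103.375.

103.375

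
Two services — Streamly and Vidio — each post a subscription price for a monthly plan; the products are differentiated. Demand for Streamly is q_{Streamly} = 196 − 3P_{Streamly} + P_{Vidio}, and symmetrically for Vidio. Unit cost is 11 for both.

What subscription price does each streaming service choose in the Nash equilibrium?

45.8

Streamly's profit: π = (P_{Streamly} − 11)(196 − 3P_{Streamly} + P_{Vidio}).
∂π/∂P_{Streamly} = 229 − 6P_{Streamly} + P_{Vidio} = 0 ⇒ P_{Streamly} = 229/6 + (1/6)P_{Vidio}.
Setting P_{Streamly} = P_{Vidio} in the reaction function: P_{Streamly} = 229/6 + (1/6)P_{Streamly}, so P_{Streamly} = (229/6) / (5/6) = 45.8.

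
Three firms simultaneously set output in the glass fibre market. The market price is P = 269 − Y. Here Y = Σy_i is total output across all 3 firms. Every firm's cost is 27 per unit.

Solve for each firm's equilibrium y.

A representative firm's profit is π_i = y_i(269 − Y) − 27y_i, with Y = y_i + Σ_{j≠i} y_j.
First-order condition: 242 − 2y_i − Σ_{j≠i} y_j = 0.
With identical firms, set every y_j = y: then 242 − 2y − 2y = 0, i.e. y = 242/4 = 60.5.

60.5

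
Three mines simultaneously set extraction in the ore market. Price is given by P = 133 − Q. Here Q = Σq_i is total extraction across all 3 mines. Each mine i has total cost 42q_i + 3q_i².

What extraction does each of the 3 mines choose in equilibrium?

A representative mine's profit is π_i = q_i(133 − Q) − 42q_i − 3q_i², with Q = q_i + Σ_{j≠i} q_j.
First-order condition: 91 − 8q_i − Σ_{j≠i} q_j = 0.
In a symmetric equilibrium every mine chooses the same q, so Σ_{j≠i} q_j = 2q. The condition becomes 91 − 10q = 0, giving q = 91/10 = 9.1.

9.1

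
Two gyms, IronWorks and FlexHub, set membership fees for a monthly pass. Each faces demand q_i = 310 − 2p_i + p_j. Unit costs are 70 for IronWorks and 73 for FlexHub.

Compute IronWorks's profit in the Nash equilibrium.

12928.32

IronWorks's profit: π = (p_{IronWorks} − 70)(310 − 2p_{IronWorks} + p_{FlexHub}).
∂π/∂p_{IronWorks} = 450 − 4p_{IronWorks} + p_{FlexHub} = 0 ⇒ p_{IronWorks} = 112.5 + 0.25p_{FlexHub}.
Similarly p_{FlexHub} = 114 + 0.25p_{IronWorks}.
Solving the two reaction functions simultaneously: (1 − (0.25)(0.25))p_{IronWorks} = 112.5 + 0.25·114, so 0.9375p_{IronWorks} = 141 and p_{IronWorks} = 150.4.
Then p_{FlexHub} = 114 + 0.25·150.4 = 151.6.
q_{IronWorks} = 310 − 2·150.4 + 151.6 = 160.8.
Profit = (150.4 − 70)·160.8 = 12928.32.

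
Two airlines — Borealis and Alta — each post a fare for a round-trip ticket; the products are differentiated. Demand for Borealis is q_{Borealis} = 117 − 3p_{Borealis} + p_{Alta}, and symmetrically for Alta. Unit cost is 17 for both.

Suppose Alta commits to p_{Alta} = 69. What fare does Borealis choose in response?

39.5

Borealis's profit: π = (p_{Borealis} − 17)(117 − 3p_{Borealis} + p_{Alta}).
∂π/∂p_{Borealis} = 168 − 6p_{Borealis} + p_{Alta} = 0 ⇒ p_{Borealis} = 28 + (1/6)p_{Alta}.
At p_{Alta} = 69: p_{Borealis} = 28 + (1/6)·69 = 39.5.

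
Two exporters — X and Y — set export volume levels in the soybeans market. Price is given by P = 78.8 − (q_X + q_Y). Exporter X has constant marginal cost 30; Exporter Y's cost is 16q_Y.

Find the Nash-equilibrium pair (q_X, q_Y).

Exporter X's profit: π = q_X(78.8 − (q_X + q_Y)) − 30q_X.
∂π/∂q_X = 48.8 − 2q_X − q_Y = 0, so q_X = 24.4 − 0.5q_Y.
By the same steps for Y: q_Y = 31.4 − 0.5q_X.
Plugging q_Y into X's best response: q_X = 24.4 − 0.5(31.4 − 0.5q_X) ⇒ 0.75q_X = 8.7, so q_X = 11.6.
Then q_Y = 31.4 − 0.5·11.6 = 25.6.

11.6, 25.6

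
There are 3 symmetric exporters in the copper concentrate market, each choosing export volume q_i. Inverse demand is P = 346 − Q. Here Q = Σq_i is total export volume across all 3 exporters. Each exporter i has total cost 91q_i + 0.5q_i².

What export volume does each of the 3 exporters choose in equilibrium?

A representative exporter's profit is π_i = q_i(346 − Q) − 91q_i − 0.5q_i², with Q = q_i + Σ_{j≠i} q_j.
First-order condition: 255 − 3q_i − Σ_{j≠i} q_j = 0.
In a symmetric equilibrium every exporter chooses the same q, so Σ_{j≠i} q_j = 2q. The condition becomes 255 − 5q = 0, giving q = 255/5 = 51.

51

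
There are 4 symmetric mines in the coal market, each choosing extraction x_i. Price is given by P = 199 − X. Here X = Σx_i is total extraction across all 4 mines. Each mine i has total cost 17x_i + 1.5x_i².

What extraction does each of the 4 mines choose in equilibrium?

A representative mine's profit is π_i = x_i(199 − X) − 17x_i − 1.5x_i², with X = x_i + Σ_{j≠i} x_j.
First-order condition: 182 − 5x_i − Σ_{j≠i} x_j = 0.
In a symmetric equilibrium every mine chooses the same x, so Σ_{j≠i} x_j = 3x. The condition becomes 182 − 8x = 0, giving x = 182/8 = 22.75.

22.75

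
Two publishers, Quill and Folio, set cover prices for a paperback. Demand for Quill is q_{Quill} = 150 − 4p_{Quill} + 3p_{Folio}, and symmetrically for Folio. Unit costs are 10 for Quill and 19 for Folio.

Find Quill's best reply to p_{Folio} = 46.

Quill's profit: π = (p_{Quill} − 10)(150 − 4p_{Quill} + 3p_{Folio}).
∂π/∂p_{Quill} = 190 − 8p_{Quill} + 3p_{Folio} = 0 ⇒ p_{Quill} = 23.75 + 0.375p_{Folio}.
At p_{Folio} = 46: p_{Quill} = 23.75 + 0.375·46 = 41.

41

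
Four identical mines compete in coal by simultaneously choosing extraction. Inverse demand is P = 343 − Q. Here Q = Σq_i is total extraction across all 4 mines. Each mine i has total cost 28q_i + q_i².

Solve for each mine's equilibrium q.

45

A representative mine's profit is π_i = q_i(343 − Q) − 28q_i − q_i², with Q = q_i + Σ_{j≠i} q_j.
First-order condition: 315 − 4q_i − Σ_{j≠i} q_j = 0.
With identical mines, set every q_j = q: then 315 − 4q − 3q = 0, i.e. q = 315/7 = 45.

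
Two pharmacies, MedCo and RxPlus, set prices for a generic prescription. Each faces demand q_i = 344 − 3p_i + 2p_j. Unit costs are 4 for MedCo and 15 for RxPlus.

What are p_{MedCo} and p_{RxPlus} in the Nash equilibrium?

91.0625, 95.1875

MedCo's profit: π = (p_{MedCo} − 4)(344 − 3p_{MedCo} + 2p_{RxPlus}).
∂π/∂p_{MedCo} = 356 − 6p_{MedCo} + 2p_{RxPlus} = 0 ⇒ p_{MedCo} = 178/3 + (1/3)p_{RxPlus}.
Similarly p_{RxPlus} = 389/6 + (1/3)p_{MedCo}.
Substituting the second reaction function into the first: p_{MedCo} = 178/3 + (1/3)(389/6 + (1/3)p_{MedCo}), which gives (8/9)p_{MedCo} = 1457/18 ⇒ p_{MedCo} = 91.0625.
Then p_{RxPlus} = 389/6 + (1/3)·91.0625 = 95.1875.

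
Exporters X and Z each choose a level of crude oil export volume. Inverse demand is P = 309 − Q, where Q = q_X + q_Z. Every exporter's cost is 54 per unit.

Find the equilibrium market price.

Exporter X's profit: π = q_X(309 − (q_X + q_Z)) − 54q_X.
∂π/∂q_X = 255 − 2q_X − q_Z = 0, so q_X = 127.5 − 0.5q_Z.
The game is symmetric, so in equilibrium q_Z = q_X: the reaction function gives 1.5q_X = 127.5, hence q_X = 85.
Equilibrium price: P = 309 − 170 = 139.

139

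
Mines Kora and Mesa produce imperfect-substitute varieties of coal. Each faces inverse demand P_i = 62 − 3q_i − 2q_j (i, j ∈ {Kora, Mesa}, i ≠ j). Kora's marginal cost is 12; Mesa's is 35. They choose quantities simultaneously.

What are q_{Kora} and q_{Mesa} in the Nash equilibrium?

7.6875, 1.9375

Mine Kora's profit: π = q_{Kora}(62 − 3q_{Kora} − 2q_{Mesa}) − 12q_{Kora}.
∂π/∂q_{Kora} = 50 − 6q_{Kora} − 2q_{Mesa} = 0 ⇒ q_{Kora} = 25/3 − (1/3)q_{Mesa}.
Similarly q_{Mesa} = 4.5 − (1/3)q_{Kora}.
Solving the two reaction functions simultaneously: (1 − (−1/3)(−1/3))q_{Kora} = 25/3 − (1/3)·4.5, so (8/9)q_{Kora} = 41/6 and q_{Kora} = 7.6875.
Then q_{Mesa} = 4.5 − (1/3)·7.6875 = 1.9375.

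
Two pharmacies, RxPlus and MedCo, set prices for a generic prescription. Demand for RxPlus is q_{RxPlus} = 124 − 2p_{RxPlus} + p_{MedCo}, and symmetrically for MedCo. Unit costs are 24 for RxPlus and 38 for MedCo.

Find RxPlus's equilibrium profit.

RxPlus's profit: π = (p_{RxPlus} − 24)(124 − 2p_{RxPlus} + p_{MedCo}).
∂π/∂p_{RxPlus} = 172 − 4p_{RxPlus} + p_{MedCo} = 0 ⇒ p_{RxPlus} = 43 + 0.25p_{MedCo}.
Similarly p_{MedCo} = 50 + 0.25p_{RxPlus}.
Solving the two reaction functions simultaneously: (1 − (0.25)(0.25))p_{RxPlus} = 43 + 0.25·50, so 0.9375p_{RxPlus} = 55.5 and p_{RxPlus} = 59.2.
Then p_{MedCo} = 50 + 0.25·59.2 = 64.8.
q_{RxPlus} = 124 − 2·59.2 + 64.8 = 70.4.
Profit = (59.2 − 24)·70.4 = 2478.08.

2478.08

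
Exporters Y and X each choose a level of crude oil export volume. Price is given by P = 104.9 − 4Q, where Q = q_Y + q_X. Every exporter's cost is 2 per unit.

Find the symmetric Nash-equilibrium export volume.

Exporter Y's profit: π = q_Y(104.9 − 4(q_Y + q_X)) − 2q_Y.
∂π/∂q_Y = 102.9 − 8q_Y − 4q_X = 0, so q_Y = 12.8625 − 0.5q_X.
By symmetry q_X = q_Y; substituting into the reaction function, 1.5q_Y = 12.8625 and q_Y = 8.575.

8.575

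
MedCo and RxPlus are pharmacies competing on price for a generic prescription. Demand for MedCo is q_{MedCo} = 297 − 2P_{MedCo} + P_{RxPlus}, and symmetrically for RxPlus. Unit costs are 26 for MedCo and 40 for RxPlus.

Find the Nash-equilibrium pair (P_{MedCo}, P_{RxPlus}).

MedCo's profit: π = (P_{MedCo} − 26)(297 − 2P_{MedCo} + P_{RxPlus}).
∂π/∂P_{MedCo} = 349 − 4P_{MedCo} + P_{RxPlus} = 0 ⇒ P_{MedCo} = 87.25 + 0.25P_{RxPlus}.
Similarly P_{RxPlus} = 94.25 + 0.25P_{MedCo}.
Solving the two reaction functions simultaneously: (1 − (0.25)(0.25))P_{MedCo} = 87.25 + 0.25·94.25, so 0.9375P_{MedCo} = 110.8125 and P_{MedCo} = 118.2.
Then P_{RxPlus} = 94.25 + 0.25·118.2 = 123.8.

118.2, 123.8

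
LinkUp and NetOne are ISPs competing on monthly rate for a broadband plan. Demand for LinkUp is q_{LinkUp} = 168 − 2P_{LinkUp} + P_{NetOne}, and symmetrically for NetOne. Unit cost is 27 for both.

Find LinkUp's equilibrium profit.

LinkUp's profit: π = (P_{LinkUp} − 27)(168 − 2P_{LinkUp} + P_{NetOne}).
∂π/∂P_{LinkUp} = 222 − 4P_{LinkUp} + P_{NetOne} = 0 ⇒ P_{LinkUp} = 55.5 + 0.25P_{NetOne}.
Setting P_{LinkUp} = P_{NetOne} in the reaction function: P_{LinkUp} = 55.5 + 0.25P_{LinkUp}, so P_{LinkUp} = 55.5 / 0.75 = 74.
q_{LinkUp} = 168 − 2·74 + 74 = 94.
Profit = (74 − 27)·94 = 4418.

4418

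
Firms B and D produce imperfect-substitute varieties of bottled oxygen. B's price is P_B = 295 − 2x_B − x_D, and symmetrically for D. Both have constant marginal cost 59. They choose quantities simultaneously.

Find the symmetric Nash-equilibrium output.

47.2

Firm B's profit: π = x_B(295 − 2x_B − x_D) − 59x_B.
∂π/∂x_B = 236 − 4x_B − x_D = 0 ⇒ x_B = 59 − 0.25x_D.
By symmetry x_D = x_B; substituting into the reaction function, 1.25x_B = 59 and x_B = 47.2.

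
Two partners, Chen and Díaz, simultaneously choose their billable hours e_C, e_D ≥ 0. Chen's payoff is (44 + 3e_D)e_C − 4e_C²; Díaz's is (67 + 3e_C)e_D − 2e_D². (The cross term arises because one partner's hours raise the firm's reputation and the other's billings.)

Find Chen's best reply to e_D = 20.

13

Expanding Chen's payoff: 44e_C + 3e_De_C − 4e_C².
∂π/∂e_C = 44 + 3e_D − 8e_C = 0, so e_C = 5.5 + 0.375e_D.
At e_D = 20: e_C = 5.5 + 0.375·20 = 13.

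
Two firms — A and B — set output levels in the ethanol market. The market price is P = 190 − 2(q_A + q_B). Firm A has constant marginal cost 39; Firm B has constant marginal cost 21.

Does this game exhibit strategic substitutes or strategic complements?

strategic substitutes

Firm A's profit: π = q_A(190 − 2(q_A + q_B)) − 39q_A.
∂π/∂q_A = 151 − 4q_A − 2q_B = 0, so q_A = 37.75 − 0.5q_B.
The best-response slope dq_A/dq_B = −0.5 < 0: the reaction function is downward-sloping, so the choices are strategic substitutes.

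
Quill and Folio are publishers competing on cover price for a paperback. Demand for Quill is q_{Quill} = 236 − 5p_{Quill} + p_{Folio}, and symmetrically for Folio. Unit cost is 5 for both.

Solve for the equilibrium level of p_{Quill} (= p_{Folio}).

Quill's profit: π = (p_{Quill} − 5)(236 − 5p_{Quill} + p_{Folio}).
∂π/∂p_{Quill} = 261 − 10p_{Quill} + p_{Folio} = 0 ⇒ p_{Quill} = 26.1 + 0.1p_{Folio}.
The game is symmetric, so in equilibrium p_{Folio} = p_{Quill}: the reaction function gives 0.9p_{Quill} = 26.1, hence p_{Quill} = 29.

29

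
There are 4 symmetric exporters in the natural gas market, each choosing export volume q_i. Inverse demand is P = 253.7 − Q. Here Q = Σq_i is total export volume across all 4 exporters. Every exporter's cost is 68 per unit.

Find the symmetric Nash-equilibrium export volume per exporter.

A representative exporter's profit is π_i = q_i(253.7 − Q) − 68q_i, with Q = q_i + Σ_{j≠i} q_j.
First-order condition: 185.7 − 2q_i − Σ_{j≠i} q_j = 0.
With identical exporters, set every q_j = q: then 185.7 − 2q − 3q = 0, i.e. q = 185.7/5 = 37.14.

37.14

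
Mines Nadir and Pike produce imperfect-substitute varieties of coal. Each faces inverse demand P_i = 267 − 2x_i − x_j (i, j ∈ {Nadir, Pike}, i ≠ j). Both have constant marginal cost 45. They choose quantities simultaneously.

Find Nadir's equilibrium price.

Mine Nadir's profit: π = x_{Nadir}(267 − 2x_{Nadir} − x_{Pike}) − 45x_{Nadir}.
∂π/∂x_{Nadir} = 222 − 4x_{Nadir} − x_{Pike} = 0 ⇒ x_{Nadir} = 55.5 − 0.25x_{Pike}.
Setting x_{Nadir} = x_{Pike} in the reaction function: x_{Nadir} = 55.5 − 0.25x_{Nadir}, so x_{Nadir} = 55.5 / 1.25 = 44.4.
P_{Nadir} = 267 − 2·44.4 − 44.4 = 133.8.

133.8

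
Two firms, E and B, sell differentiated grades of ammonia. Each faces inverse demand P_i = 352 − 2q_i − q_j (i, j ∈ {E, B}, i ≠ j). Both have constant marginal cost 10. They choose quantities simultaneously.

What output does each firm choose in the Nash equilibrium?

68.4

Firm E's profit: π = q_E(352 − 2q_E − q_B) − 10q_E.
∂π/∂q_E = 342 − 4q_E − q_B = 0 ⇒ q_E = 85.5 − 0.25q_B.
Setting q_E = q_B in the reaction function: q_E = 85.5 − 0.25q_E, so q_E = 85.5 / 1.25 = 68.4.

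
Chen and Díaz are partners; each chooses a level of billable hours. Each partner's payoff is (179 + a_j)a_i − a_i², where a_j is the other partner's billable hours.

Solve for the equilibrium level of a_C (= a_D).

Chen's payoff is (179 + a_D)a_C − a_C².
∂π/∂a_C = 179 + a_D − 2a_C = 0, so a_C = 89.5 + 0.5a_D.
Setting a_C = a_D in the reaction function: a_C = 89.5 + 0.5a_C, so a_C = 89.5 / 0.5 = 179.

179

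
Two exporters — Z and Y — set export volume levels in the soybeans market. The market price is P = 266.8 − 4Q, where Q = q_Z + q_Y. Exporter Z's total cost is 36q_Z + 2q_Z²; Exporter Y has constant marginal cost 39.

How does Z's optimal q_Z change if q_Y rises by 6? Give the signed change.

Exporter Z's profit: π = q_Z(266.8 − 4(q_Z + q_Y)) − 36q_Z − 2q_Z².
∂π/∂q_Z = 230.8 − 12q_Z − 4q_Y = 0, so q_Z = 577/30 − (1/3)q_Y.
The reaction-function slope is −1/3, so a 6-unit rise in q_Y moves q_Z by −1/3 × 6 = −2. Z's best response falls — the actions are strategic substitutes.

-2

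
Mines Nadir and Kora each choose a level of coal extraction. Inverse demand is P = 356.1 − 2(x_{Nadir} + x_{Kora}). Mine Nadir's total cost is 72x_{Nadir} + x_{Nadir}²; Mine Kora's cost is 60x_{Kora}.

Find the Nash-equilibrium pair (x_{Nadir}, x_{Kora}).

Mine Nadir's profit: π = x_{Nadir}(356.1 − 2(x_{Nadir} + x_{Kora})) − 72x_{Nadir} − x_{Nadir}².
∂π/∂x_{Nadir} = 284.1 − 6x_{Nadir} − 2x_{Kora} = 0, so x_{Nadir} = 47.35 − (1/3)x_{Kora}.
For Kora: ∂π/∂x_{Kora} = 296.1 − 4x_{Kora} − 2x_{Nadir} = 0 ⇒ x_{Kora} = 74.025 − 0.5x_{Nadir}.
Substituting the second reaction function into the first: x_{Nadir} = 47.35 − (1/3)(74.025 − 0.5x_{Nadir}), which gives (5/6)x_{Nadir} = 22.675 ⇒ x_{Nadir} = 27.21.
Then x_{Kora} = 74.025 − 0.5·27.21 = 60.42.

27.21, 60.42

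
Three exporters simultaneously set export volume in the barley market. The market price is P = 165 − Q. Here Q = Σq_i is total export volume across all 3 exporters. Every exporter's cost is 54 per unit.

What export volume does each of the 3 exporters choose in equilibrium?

27.75

A representative exporter's profit is π_i = q_i(165 − Q) − 54q_i, with Q = q_i + Σ_{j≠i} q_j.
First-order condition: 111 − 2q_i − Σ_{j≠i} q_j = 0.
In a symmetric equilibrium every exporter chooses the same q, so Σ_{j≠i} q_j = 2q. The condition becomes 111 − 4q = 0, giving q = 111/4 = 27.75.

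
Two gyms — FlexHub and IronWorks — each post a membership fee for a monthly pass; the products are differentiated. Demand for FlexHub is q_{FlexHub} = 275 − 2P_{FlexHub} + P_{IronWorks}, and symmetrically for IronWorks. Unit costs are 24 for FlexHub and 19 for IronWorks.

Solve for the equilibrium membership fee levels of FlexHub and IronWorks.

107, 105

FlexHub's profit: π = (P_{FlexHub} − 24)(275 − 2P_{FlexHub} + P_{IronWorks}).
∂π/∂P_{FlexHub} = 323 − 4P_{FlexHub} + P_{IronWorks} = 0 ⇒ P_{FlexHub} = 80.75 + 0.25P_{IronWorks}.
Similarly P_{IronWorks} = 78.25 + 0.25P_{FlexHub}.
Substituting the second reaction function into the first: P_{FlexHub} = 80.75 + 0.25(78.25 + 0.25P_{FlexHub}), which gives 0.9375P_{FlexHub} = 100.3125 ⇒ P_{FlexHub} = 107.
Then P_{IronWorks} = 78.25 + 0.25·107 = 105.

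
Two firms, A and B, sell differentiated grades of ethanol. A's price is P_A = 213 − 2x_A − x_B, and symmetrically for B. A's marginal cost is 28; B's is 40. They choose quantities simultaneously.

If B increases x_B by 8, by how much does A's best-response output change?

Firm A's profit: π = x_A(213 − 2x_A − x_B) − 28x_A.
∂π/∂x_A = 185 − 4x_A − x_B = 0 ⇒ x_A = 46.25 − 0.25x_B.
The reaction-function slope is −0.25, so an 8-unit rise in x_B moves x_A by −0.25 × 8 = −2. A's best response falls — the actions are strategic substitutes.

-2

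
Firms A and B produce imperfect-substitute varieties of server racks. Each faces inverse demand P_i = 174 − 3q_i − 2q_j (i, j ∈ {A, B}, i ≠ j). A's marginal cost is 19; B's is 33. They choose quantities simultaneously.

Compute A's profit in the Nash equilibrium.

Firm A's profit: π = q_A(174 − 3q_A − 2q_B) − 19q_A.
∂π/∂q_A = 155 − 6q_A − 2q_B = 0 ⇒ q_A = 155/6 − (1/3)q_B.
Similarly q_B = 23.5 − (1/3)q_A.
Substituting the second reaction function into the first: q_A = 155/6 − (1/3)(23.5 − (1/3)q_A), which gives (8/9)q_A = 18 ⇒ q_A = 20.25.
Then q_B = 23.5 − (1/3)·20.25 = 16.75.
P_A = 174 − 3·20.25 − 2·16.75 = 79.75.
Profit = (79.75 − 19)·20.25 = 1230.1875.

1230.1875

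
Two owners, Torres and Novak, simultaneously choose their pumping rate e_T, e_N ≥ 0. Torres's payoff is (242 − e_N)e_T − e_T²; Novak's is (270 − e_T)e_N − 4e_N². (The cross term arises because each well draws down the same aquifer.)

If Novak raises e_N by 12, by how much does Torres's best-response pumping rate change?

-6

Expanding Torres's payoff: 242e_T − e_Ne_T − e_T².
∂π/∂e_T = 242 − e_N − 2e_T = 0, so e_T = 121 − 0.5e_N.
The reaction-function slope is −0.5, so a 12-unit rise in e_N moves e_T by −0.5 × 12 = −6. Torres's best response falls — the actions are strategic substitutes.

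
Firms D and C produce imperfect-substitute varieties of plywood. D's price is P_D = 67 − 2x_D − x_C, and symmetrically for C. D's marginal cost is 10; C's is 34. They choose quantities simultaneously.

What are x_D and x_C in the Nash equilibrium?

Firm D's profit: π = x_D(67 − 2x_D − x_C) − 10x_D.
∂π/∂x_D = 57 − 4x_D − x_C = 0 ⇒ x_D = 14.25 − 0.25x_C.
Similarly x_C = 8.25 − 0.25x_D.
Plugging x_C into D's best response: x_D = 14.25 − 0.25(8.25 − 0.25x_D) ⇒ 0.9375x_D = 12.1875, so x_D = 13.
Then x_C = 8.25 − 0.25·13 = 5.

13, 5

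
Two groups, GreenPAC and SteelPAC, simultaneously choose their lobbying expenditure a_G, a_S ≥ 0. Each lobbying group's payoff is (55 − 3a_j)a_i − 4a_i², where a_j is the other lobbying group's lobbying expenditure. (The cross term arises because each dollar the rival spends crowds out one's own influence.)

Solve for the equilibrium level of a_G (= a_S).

GreenPAC's payoff is (55 − 3a_S)a_G − 4a_G².
∂π/∂a_G = 55 − 3a_S − 8a_G = 0, so a_G = 6.875 − 0.375a_S.
The game is symmetric, so in equilibrium a_S = a_G: the reaction function gives 1.375a_G = 6.875, hence a_G = 5.

5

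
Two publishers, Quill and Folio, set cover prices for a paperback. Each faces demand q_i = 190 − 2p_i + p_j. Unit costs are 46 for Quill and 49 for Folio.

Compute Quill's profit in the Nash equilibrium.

Quill's profit: π = (p_{Quill} − 46)(190 − 2p_{Quill} + p_{Folio}).
∂π/∂p_{Quill} = 282 − 4p_{Quill} + p_{Folio} = 0 ⇒ p_{Quill} = 70.5 + 0.25p_{Folio}.
Similarly p_{Folio} = 72 + 0.25p_{Quill}.
Solving the two reaction functions simultaneously: (1 − (0.25)(0.25))p_{Quill} = 70.5 + 0.25·72, so 0.9375p_{Quill} = 88.5 and p_{Quill} = 94.4.
Then p_{Folio} = 72 + 0.25·94.4 = 95.6.
q_{Quill} = 190 − 2·94.4 + 95.6 = 96.8.
Profit = (94.4 − 46)·96.8 = 4685.12.

4685.12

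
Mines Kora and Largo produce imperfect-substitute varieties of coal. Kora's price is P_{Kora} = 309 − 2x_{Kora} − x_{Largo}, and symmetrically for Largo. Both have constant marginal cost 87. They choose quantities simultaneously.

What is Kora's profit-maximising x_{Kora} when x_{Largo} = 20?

Mine Kora's profit: π = x_{Kora}(309 − 2x_{Kora} − x_{Largo}) − 87x_{Kora}.
∂π/∂x_{Kora} = 222 − 4x_{Kora} − x_{Largo} = 0 ⇒ x_{Kora} = 55.5 − 0.25x_{Largo}.
At x_{Largo} = 20: x_{Kora} = 55.5 − 0.25·20 = 50.5.

50.5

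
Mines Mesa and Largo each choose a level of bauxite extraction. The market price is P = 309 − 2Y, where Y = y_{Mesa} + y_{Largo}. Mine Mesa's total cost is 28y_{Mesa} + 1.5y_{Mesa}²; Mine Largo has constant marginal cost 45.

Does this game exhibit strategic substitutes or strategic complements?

strategic substitutes

Mine Mesa's profit: π = y_{Mesa}(309 − 2(y_{Mesa} + y_{Largo})) − 28y_{Mesa} − 1.5y_{Mesa}².
∂π/∂y_{Mesa} = 281 − 7y_{Mesa} − 2y_{Largo} = 0, so y_{Mesa} = 281/7 − (2/7)y_{Largo}.
The best-response slope dy_{Mesa}/dy_{Largo} = −2/7 < 0: the reaction function is downward-sloping, so the choices are strategic substitutes.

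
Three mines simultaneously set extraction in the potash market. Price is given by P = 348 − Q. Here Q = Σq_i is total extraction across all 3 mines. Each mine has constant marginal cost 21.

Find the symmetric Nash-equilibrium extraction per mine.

A representative mine's profit is π_i = q_i(348 − Q) − 21q_i, with Q = q_i + Σ_{j≠i} q_j.
First-order condition: 327 − 2q_i − Σ_{j≠i} q_j = 0.
In a symmetric equilibrium every mine chooses the same q, so Σ_{j≠i} q_j = 2q. The condition becomes 327 − 4q = 0, giving q = 327/4 = 81.75.

81.75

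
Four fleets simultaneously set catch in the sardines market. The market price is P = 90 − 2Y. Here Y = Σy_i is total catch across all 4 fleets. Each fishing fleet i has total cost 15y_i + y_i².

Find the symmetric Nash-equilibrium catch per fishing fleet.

6.25

A representative fishing fleet's profit is π_i = y_i(90 − 2Y) − 15y_i − y_i², with Y = y_i + Σ_{j≠i} y_j.
First-order condition: 75 − 6y_i − 2Σ_{j≠i} y_j = 0.
In a symmetric equilibrium every fishing fleet chooses the same y, so Σ_{j≠i} y_j = 3y. The condition becomes 75 − 12y = 0, giving y = 75/12 = 6.25.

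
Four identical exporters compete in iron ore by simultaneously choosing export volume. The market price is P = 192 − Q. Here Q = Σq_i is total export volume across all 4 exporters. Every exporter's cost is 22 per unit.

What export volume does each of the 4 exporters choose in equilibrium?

A representative exporter's profit is π_i = q_i(192 − Q) − 22q_i, with Q = q_i + Σ_{j≠i} q_j.
First-order condition: 170 − 2q_i − Σ_{j≠i} q_j = 0.
Imposing symmetry (q_j = q for all j) turns Σ_{j≠i} q_j into 3q, so 170 = 5q and q = 34.

34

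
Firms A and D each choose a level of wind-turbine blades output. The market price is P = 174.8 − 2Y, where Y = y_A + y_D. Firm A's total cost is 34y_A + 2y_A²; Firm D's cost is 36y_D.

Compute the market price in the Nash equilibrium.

95.2

Firm A's profit: π = y_A(174.8 − 2(y_A + y_D)) − 34y_A − 2y_A².
∂π/∂y_A = 140.8 − 8y_A − 2y_D = 0, so y_A = 17.6 − 0.25y_D.
For D: ∂π/∂y_D = 138.8 − 4y_D − 2y_A = 0 ⇒ y_D = 34.7 − 0.5y_A.
Substituting the second reaction function into the first: y_A = 17.6 − 0.25(34.7 − 0.5y_A), which gives 0.875y_A = 8.925 ⇒ y_A = 10.2.
Then y_D = 34.7 − 0.5·10.2 = 29.6.
Equilibrium price: P = 174.8 − 2·39.8 = 95.2.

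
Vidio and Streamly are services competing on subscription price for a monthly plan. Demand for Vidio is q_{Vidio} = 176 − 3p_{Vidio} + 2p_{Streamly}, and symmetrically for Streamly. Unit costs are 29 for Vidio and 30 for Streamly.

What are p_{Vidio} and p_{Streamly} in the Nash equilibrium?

Vidio's profit: π = (p_{Vidio} − 29)(176 − 3p_{Vidio} + 2p_{Streamly}).
∂π/∂p_{Vidio} = 263 − 6p_{Vidio} + 2p_{Streamly} = 0 ⇒ p_{Vidio} = 263/6 + (1/3)p_{Streamly}.
Similarly p_{Streamly} = 133/3 + (1/3)p_{Vidio}.
Substituting the second reaction function into the first: p_{Vidio} = 263/6 + (1/3)(133/3 + (1/3)p_{Vidio}), which gives (8/9)p_{Vidio} = 1055/18 ⇒ p_{Vidio} = 65.9375.
Then p_{Streamly} = 133/3 + (1/3)·65.9375 = 66.3125.

65.9375, 66.3125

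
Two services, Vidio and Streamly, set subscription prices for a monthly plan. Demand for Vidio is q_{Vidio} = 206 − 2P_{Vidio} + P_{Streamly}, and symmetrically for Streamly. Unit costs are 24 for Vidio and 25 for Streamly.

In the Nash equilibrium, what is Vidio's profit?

7393.28

Vidio's profit: π = (P_{Vidio} − 24)(206 − 2P_{Vidio} + P_{Streamly}).
∂π/∂P_{Vidio} = 254 − 4P_{Vidio} + P_{Streamly} = 0 ⇒ P_{Vidio} = 63.5 + 0.25P_{Streamly}.
Similarly P_{Streamly} = 64 + 0.25P_{Vidio}.
Solving the two reaction functions simultaneously: (1 − (0.25)(0.25))P_{Vidio} = 63.5 + 0.25·64, so 0.9375P_{Vidio} = 79.5 and P_{Vidio} = 84.8.
Then P_{Streamly} = 64 + 0.25·84.8 = 85.2.
q_{Vidio} = 206 − 2·84.8 + 85.2 = 121.6.
Profit = (84.8 − 24)·121.6 = 7393.28.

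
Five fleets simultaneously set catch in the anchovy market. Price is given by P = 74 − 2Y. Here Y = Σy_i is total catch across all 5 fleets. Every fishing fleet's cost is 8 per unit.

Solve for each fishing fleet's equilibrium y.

5.5

A representative fishing fleet's profit is π_i = y_i(74 − 2Y) − 8y_i, with Y = y_i + Σ_{j≠i} y_j.
First-order condition: 66 − 4y_i − 2Σ_{j≠i} y_j = 0.
With identical fishing fleets, set every y_j = y: then 66 − 4y − 8y = 0, i.e. y = 66/12 = 5.5.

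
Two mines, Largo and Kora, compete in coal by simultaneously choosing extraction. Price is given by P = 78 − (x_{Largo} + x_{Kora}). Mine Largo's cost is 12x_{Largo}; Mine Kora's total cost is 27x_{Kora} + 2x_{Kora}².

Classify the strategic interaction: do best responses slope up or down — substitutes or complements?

Mine Largo's profit: π = x_{Largo}(78 − (x_{Largo} + x_{Kora})) − 12x_{Largo}.
∂π/∂x_{Largo} = 66 − 2x_{Largo} − x_{Kora} = 0, so x_{Largo} = 33 − 0.5x_{Kora}.
The best-response slope dx_{Largo}/dx_{Kora} = −0.5 < 0: the reaction function is downward-sloping, so the choices are strategic substitutes.

strategic substitutes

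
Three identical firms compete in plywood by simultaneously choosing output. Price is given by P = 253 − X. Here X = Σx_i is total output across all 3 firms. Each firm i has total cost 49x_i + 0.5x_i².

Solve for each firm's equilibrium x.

A representative firm's profit is π_i = x_i(253 − X) − 49x_i − 0.5x_i², with X = x_i + Σ_{j≠i} x_j.
First-order condition: 204 − 3x_i − Σ_{j≠i} x_j = 0.
With identical firms, set every x_j = x: then 204 − 3x − 2x = 0, i.e. x = 204/5 = 40.8.

40.8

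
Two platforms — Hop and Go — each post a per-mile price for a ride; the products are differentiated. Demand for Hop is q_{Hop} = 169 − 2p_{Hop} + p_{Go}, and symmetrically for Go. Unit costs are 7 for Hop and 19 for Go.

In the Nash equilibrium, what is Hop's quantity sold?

Hop's profit: π = (p_{Hop} − 7)(169 − 2p_{Hop} + p_{Go}).
∂π/∂p_{Hop} = 183 − 4p_{Hop} + p_{Go} = 0 ⇒ p_{Hop} = 45.75 + 0.25p_{Go}.
Similarly p_{Go} = 51.75 + 0.25p_{Hop}.
Plugging p_{Go} into Hop's best response: p_{Hop} = 45.75 + 0.25(51.75 + 0.25p_{Hop}) ⇒ 0.9375p_{Hop} = 58.6875, so p_{Hop} = 62.6.
Then p_{Go} = 51.75 + 0.25·62.6 = 67.4.
q_{Hop} = 169 − 2·62.6 + 67.4 = 111.2.

111.2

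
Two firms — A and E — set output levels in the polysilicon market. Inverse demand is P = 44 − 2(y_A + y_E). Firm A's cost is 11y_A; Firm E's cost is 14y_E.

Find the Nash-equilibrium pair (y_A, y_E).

6, 4.5

Firm A's profit: π = y_A(44 − 2(y_A + y_E)) − 11y_A.
∂π/∂y_A = 33 − 4y_A − 2y_E = 0, so y_A = 8.25 − 0.5y_E.
By the same steps for E: y_E = 7.5 − 0.5y_A.
Plugging y_E into A's best response: y_A = 8.25 − 0.5(7.5 − 0.5y_A) ⇒ 0.75y_A = 4.5, so y_A = 6.
Then y_E = 7.5 − 0.5·6 = 4.5.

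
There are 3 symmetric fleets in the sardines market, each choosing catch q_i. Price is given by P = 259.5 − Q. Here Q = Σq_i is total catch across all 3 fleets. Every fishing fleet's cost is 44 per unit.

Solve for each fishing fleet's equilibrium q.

53.875

A representative fishing fleet's profit is π_i = q_i(259.5 − Q) − 44q_i, with Q = q_i + Σ_{j≠i} q_j.
First-order condition: 215.5 − 2q_i − Σ_{j≠i} q_j = 0.
In a symmetric equilibrium every fishing fleet chooses the same q, so Σ_{j≠i} q_j = 2q. The condition becomes 215.5 − 4q = 0, giving q = 215.5/4 = 53.875.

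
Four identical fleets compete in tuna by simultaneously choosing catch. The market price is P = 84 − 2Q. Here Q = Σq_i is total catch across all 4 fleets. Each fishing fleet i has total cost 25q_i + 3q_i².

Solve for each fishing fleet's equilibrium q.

3.6875

A representative fishing fleet's profit is π_i = q_i(84 − 2Q) − 25q_i − 3q_i², with Q = q_i + Σ_{j≠i} q_j.
First-order condition: 59 − 10q_i − 2Σ_{j≠i} q_j = 0.
With identical fishing fleets, set every q_j = q: then 59 − 10q − 6q = 0, i.e. q = 59/16 = 3.6875.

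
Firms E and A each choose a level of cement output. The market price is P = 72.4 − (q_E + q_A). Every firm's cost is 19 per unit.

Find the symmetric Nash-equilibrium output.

Firm E's profit: π = q_E(72.4 − (q_E + q_A)) − 19q_E.
∂π/∂q_E = 53.4 − 2q_E − q_A = 0, so q_E = 26.7 − 0.5q_A.
The game is symmetric, so in equilibrium q_A = q_E: the reaction function gives 1.5q_E = 26.7, hence q_E = 17.8.

17.8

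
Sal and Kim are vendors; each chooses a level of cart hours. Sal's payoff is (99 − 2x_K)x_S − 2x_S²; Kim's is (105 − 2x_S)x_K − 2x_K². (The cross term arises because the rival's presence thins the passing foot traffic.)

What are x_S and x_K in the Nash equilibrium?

15.5, 18.5

Expanding Sal's payoff: 99x_S − 2x_Kx_S − 2x_S².
∂π/∂x_S = 99 − 2x_K − 4x_S = 0, so x_S = 24.75 − 0.5x_K.
Likewise for Kim: x_K = 26.25 − 0.5x_S.
Substituting the second reaction function into the first: x_S = 24.75 − 0.5(26.25 − 0.5x_S), which gives 0.75x_S = 11.625 ⇒ x_S = 15.5.
Then x_K = 26.25 − 0.5·15.5 = 18.5.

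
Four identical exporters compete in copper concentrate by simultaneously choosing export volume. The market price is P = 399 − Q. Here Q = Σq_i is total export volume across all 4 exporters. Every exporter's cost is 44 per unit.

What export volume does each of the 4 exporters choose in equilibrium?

71

A representative exporter's profit is π_i = q_i(399 − Q) − 44q_i, with Q = q_i + Σ_{j≠i} q_j.
First-order condition: 355 − 2q_i − Σ_{j≠i} q_j = 0.
Imposing symmetry (q_j = q for all j) turns Σ_{j≠i} q_j into 3q, so 355 = 5q and q = 71.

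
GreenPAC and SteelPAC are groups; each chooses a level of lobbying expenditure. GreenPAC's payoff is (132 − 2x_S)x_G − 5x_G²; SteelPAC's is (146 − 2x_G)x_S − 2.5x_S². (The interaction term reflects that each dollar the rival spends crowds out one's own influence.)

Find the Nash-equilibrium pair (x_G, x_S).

Expanding GreenPAC's payoff: 132x_G − 2x_Sx_G − 5x_G².
∂π/∂x_G = 132 − 2x_S − 10x_G = 0, so x_G = 13.2 − 0.2x_S.
Likewise for SteelPAC: x_S = 29.2 − 0.4x_G.
Plugging x_S into GreenPAC's best response: x_G = 13.2 − 0.2(29.2 − 0.4x_G) ⇒ 0.92x_G = 7.36, so x_G = 8.
Then x_S = 29.2 − 0.4·8 = 26.

8, 26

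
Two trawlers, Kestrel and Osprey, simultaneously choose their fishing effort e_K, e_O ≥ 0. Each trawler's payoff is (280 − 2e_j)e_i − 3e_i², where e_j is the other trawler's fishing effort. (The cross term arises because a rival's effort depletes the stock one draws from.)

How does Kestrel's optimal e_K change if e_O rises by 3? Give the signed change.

-1

Kestrel's payoff is (280 − 2e_O)e_K − 3e_K².
∂π/∂e_K = 280 − 2e_O − 6e_K = 0, so e_K = 140/3 − (1/3)e_O.
The reaction-function slope is −1/3, so a 3-unit rise in e_O moves e_K by −1/3 × 3 = −1. Kestrel's best response falls — the actions are strategic substitutes.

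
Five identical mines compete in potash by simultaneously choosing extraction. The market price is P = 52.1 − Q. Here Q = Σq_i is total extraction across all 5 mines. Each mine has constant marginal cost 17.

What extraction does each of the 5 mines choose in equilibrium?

A representative mine's profit is π_i = q_i(52.1 − Q) − 17q_i, with Q = q_i + Σ_{j≠i} q_j.
First-order condition: 35.1 − 2q_i − Σ_{j≠i} q_j = 0.
Imposing symmetry (q_j = q for all j) turns Σ_{j≠i} q_j into 4q, so 35.1 = 6q and q = 5.85.

5.85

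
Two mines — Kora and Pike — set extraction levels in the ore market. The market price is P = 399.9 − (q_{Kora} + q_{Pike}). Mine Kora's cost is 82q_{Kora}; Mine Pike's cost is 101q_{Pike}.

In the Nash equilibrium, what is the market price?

194.3

Mine Kora's profit: π = q_{Kora}(399.9 − (q_{Kora} + q_{Pike})) − 82q_{Kora}.
∂π/∂q_{Kora} = 317.9 − 2q_{Kora} − q_{Pike} = 0, so q_{Kora} = 158.95 − 0.5q_{Pike}.
By the same steps for Pike: q_{Pike} = 149.45 − 0.5q_{Kora}.
Plugging q_{Pike} into Kora's best response: q_{Kora} = 158.95 − 0.5(149.45 − 0.5q_{Kora}) ⇒ 0.75q_{Kora} = 84.225, so q_{Kora} = 112.3.
Then q_{Pike} = 149.45 − 0.5·112.3 = 93.3.
Equilibrium price: P = 399.9 − 205.6 = 194.3.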